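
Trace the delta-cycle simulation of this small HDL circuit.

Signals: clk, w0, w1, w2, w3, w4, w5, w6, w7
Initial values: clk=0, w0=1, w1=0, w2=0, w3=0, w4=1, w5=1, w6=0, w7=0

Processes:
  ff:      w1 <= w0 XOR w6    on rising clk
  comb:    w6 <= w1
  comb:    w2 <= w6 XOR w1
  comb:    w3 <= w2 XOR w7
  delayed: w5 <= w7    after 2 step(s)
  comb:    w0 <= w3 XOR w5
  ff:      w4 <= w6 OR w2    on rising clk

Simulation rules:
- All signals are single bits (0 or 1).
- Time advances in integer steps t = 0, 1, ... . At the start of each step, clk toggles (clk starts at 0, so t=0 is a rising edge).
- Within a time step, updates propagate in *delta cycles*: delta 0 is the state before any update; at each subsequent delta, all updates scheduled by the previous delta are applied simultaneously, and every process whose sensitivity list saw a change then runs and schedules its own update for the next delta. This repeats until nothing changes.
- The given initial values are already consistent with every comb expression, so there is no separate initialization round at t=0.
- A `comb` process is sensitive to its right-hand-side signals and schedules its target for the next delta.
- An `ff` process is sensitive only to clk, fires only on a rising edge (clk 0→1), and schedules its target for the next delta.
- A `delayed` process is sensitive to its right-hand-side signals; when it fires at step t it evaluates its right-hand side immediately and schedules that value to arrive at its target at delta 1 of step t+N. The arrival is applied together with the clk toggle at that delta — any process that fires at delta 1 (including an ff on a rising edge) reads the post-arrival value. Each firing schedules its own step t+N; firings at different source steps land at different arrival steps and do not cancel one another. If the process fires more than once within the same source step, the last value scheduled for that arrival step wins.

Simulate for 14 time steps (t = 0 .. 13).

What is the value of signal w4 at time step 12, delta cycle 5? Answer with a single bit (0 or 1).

t=0 Δ0: w4=1 w2=0 clk=0 w7=0 w5=1 w1=0 w6=0 w3=0 w0=1
  Δ1: clk:0→1
  Δ2: w4:1→0, w1:0→1
  Δ3: w2:0→1, w6:0→1
  Δ4: w2:1→0, w3:0→1
  Δ5: w3:1→0, w0:1→0
  Δ6: w0:0→1
  (6Δ to stable)
t=1 Δ0: w4=0 w2=0 clk=1 w7=0 w5=1 w1=1 w6=1 w3=0 w0=1
  Δ1: clk:1→0
  (1Δ to stable)
t=2 Δ0: w4=0 w2=0 clk=0 w7=0 w5=1 w1=1 w6=1 w3=0 w0=1
  Δ1: clk:0→1
  Δ2: w4:0→1, w1:1→0
  Δ3: w2:0→1, w6:1→0
  Δ4: w2:1→0, w3:0→1
  Δ5: w3:1→0, w0:1→0
  Δ6: w0:0→1
  (6Δ to stable)
t=3 Δ0: w4=1 w2=0 clk=1 w7=0 w5=1 w1=0 w6=0 w3=0 w0=1
  Δ1: clk:1→0
  (1Δ to stable)
t=4 Δ0: w4=1 w2=0 clk=0 w7=0 w5=1 w1=0 w6=0 w3=0 w0=1
  Δ1: clk:0→1
  Δ2: w4:1→0, w1:0→1
  Δ3: w2:0→1, w6:0→1
  Δ4: w2:1→0, w3:0→1
  Δ5: w3:1→0, w0:1→0
  Δ6: w0:0→1
  (6Δ to stable)
t=5 Δ0: w4=0 w2=0 clk=1 w7=0 w5=1 w1=1 w6=1 w3=0 w0=1
  Δ1: clk:1→0
  (1Δ to stable)
t=6 Δ0: w4=0 w2=0 clk=0 w7=0 w5=1 w1=1 w6=1 w3=0 w0=1
  Δ1: clk:0→1
  Δ2: w4:0→1, w1:1→0
  Δ3: w2:0→1, w6:1→0
  Δ4: w2:1→0, w3:0→1
  Δ5: w3:1→0, w0:1→0
  Δ6: w0:0→1
  (6Δ to stable)
t=7 Δ0: w4=1 w2=0 clk=1 w7=0 w5=1 w1=0 w6=0 w3=0 w0=1
  Δ1: clk:1→0
  (1Δ to stable)
t=8 Δ0: w4=1 w2=0 clk=0 w7=0 w5=1 w1=0 w6=0 w3=0 w0=1
  Δ1: clk:0→1
  Δ2: w4:1→0, w1:0→1
  Δ3: w2:0→1, w6:0→1
  Δ4: w2:1→0, w3:0→1
  Δ5: w3:1→0, w0:1→0
  Δ6: w0:0→1
  (6Δ to stable)
t=9 Δ0: w4=0 w2=0 clk=1 w7=0 w5=1 w1=1 w6=1 w3=0 w0=1
  Δ1: clk:1→0
  (1Δ to stable)
t=10 Δ0: w4=0 w2=0 clk=0 w7=0 w5=1 w1=1 w6=1 w3=0 w0=1
  Δ1: clk:0→1
  Δ2: w4:0→1, w1:1→0
  Δ3: w2:0→1, w6:1→0
  Δ4: w2:1→0, w3:0→1
  Δ5: w3:1→0, w0:1→0
  Δ6: w0:0→1
  (6Δ to stable)
t=11 Δ0: w4=1 w2=0 clk=1 w7=0 w5=1 w1=0 w6=0 w3=0 w0=1
  Δ1: clk:1→0
  (1Δ to stable)
t=12 Δ0: w4=1 w2=0 clk=0 w7=0 w5=1 w1=0 w6=0 w3=0 w0=1
  Δ1: clk:0→1
  Δ2: w4:1→0, w1:0→1
  Δ3: w2:0→1, w6:0→1
  Δ4: w2:1→0, w3:0→1
  Δ5: w3:1→0, w0:1→0
  Δ6: w0:0→1
  (6Δ to stable)
t=13 Δ0: w4=0 w2=0 clk=1 w7=0 w5=1 w1=1 w6=1 w3=0 w0=1
  Δ1: clk:1→0
  (1Δ to stable)

0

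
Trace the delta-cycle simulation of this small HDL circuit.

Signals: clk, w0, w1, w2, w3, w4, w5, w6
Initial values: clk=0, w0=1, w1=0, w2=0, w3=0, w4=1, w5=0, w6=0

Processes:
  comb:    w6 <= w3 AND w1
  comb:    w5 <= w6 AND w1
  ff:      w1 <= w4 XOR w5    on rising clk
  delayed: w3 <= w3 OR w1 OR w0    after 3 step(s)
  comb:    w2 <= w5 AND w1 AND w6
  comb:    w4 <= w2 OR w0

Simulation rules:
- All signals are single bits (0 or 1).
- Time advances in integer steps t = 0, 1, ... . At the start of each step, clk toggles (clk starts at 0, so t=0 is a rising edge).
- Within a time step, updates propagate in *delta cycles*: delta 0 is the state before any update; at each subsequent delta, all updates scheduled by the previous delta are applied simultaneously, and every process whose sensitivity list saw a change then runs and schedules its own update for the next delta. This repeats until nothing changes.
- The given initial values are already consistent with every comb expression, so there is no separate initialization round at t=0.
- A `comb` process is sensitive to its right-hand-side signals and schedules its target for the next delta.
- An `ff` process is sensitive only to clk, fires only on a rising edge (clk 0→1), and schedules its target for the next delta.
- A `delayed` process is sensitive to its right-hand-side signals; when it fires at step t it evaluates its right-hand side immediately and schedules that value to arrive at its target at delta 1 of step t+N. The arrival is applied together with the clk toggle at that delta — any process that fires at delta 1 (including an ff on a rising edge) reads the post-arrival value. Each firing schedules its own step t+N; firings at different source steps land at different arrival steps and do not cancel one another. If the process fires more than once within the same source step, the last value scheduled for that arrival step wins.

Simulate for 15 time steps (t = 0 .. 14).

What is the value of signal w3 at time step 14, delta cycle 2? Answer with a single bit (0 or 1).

1

t=0 Δ0: w1=0 w6=0 w5=0 w2=0 w0=1 clk=0 w3=0 w4=1
  Δ1: clk:0→1
  Δ2: w1:0→1
  (2Δ to stable)
t=1 Δ0: w1=1 w6=0 w5=0 w2=0 w0=1 clk=1 w3=0 w4=1
  Δ1: clk:1→0
  (1Δ to stable)
t=2 Δ0: w1=1 w6=0 w5=0 w2=0 w0=1 clk=0 w3=0 w4=1
  Δ1: clk:0→1
  (1Δ to stable)
t=3 Δ0: w1=1 w6=0 w5=0 w2=0 w0=1 clk=1 w3=0 w4=1
  Δ1: clk:1→0, w3:0→1
  Δ2: w6:0→1
  Δ3: w5:0→1
  Δ4: w2:0→1
  (4Δ to stable)
t=4 Δ0: w1=1 w6=1 w5=1 w2=1 w0=1 clk=0 w3=1 w4=1
  Δ1: clk:0→1
  Δ2: w1:1→0
  Δ3: w6:1→0, w5:1→0, w2:1→0
  (3Δ to stable)
t=5 Δ0: w1=0 w6=0 w5=0 w2=0 w0=1 clk=1 w3=1 w4=1
  Δ1: clk:1→0
  (1Δ to stable)
t=6 Δ0: w1=0 w6=0 w5=0 w2=0 w0=1 clk=0 w3=1 w4=1
  Δ1: clk:0→1
  Δ2: w1:0→1
  Δ3: w6:0→1
  Δ4: w5:0→1
  Δ5: w2:0→1
  (5Δ to stable)
t=7 Δ0: w1=1 w6=1 w5=1 w2=1 w0=1 clk=1 w3=1 w4=1
  Δ1: clk:1→0
  (1Δ to stable)
t=8 Δ0: w1=1 w6=1 w5=1 w2=1 w0=1 clk=0 w3=1 w4=1
  Δ1: clk:0→1
  Δ2: w1:1→0
  Δ3: w6:1→0, w5:1→0, w2:1→0
  (3Δ to stable)
t=9 Δ0: w1=0 w6=0 w5=0 w2=0 w0=1 clk=1 w3=1 w4=1
  Δ1: clk:1→0
  (1Δ to stable)
t=10 Δ0: w1=0 w6=0 w5=0 w2=0 w0=1 clk=0 w3=1 w4=1
  Δ1: clk:0→1
  Δ2: w1:0→1
  Δ3: w6:0→1
  Δ4: w5:0→1
  Δ5: w2:0→1
  (5Δ to stable)
t=11 Δ0: w1=1 w6=1 w5=1 w2=1 w0=1 clk=1 w3=1 w4=1
  Δ1: clk:1→0
  (1Δ to stable)
t=12 Δ0: w1=1 w6=1 w5=1 w2=1 w0=1 clk=0 w3=1 w4=1
  Δ1: clk:0→1
  Δ2: w1:1→0
  Δ3: w6:1→0, w5:1→0, w2:1→0
  (3Δ to stable)
t=13 Δ0: w1=0 w6=0 w5=0 w2=0 w0=1 clk=1 w3=1 w4=1
  Δ1: clk:1→0
  (1Δ to stable)
t=14 Δ0: w1=0 w6=0 w5=0 w2=0 w0=1 clk=0 w3=1 w4=1
  Δ1: clk:0→1
  Δ2: w1:0→1
  Δ3: w6:0→1
  Δ4: w5:0→1
  Δ5: w2:0→1
  (5Δ to stable)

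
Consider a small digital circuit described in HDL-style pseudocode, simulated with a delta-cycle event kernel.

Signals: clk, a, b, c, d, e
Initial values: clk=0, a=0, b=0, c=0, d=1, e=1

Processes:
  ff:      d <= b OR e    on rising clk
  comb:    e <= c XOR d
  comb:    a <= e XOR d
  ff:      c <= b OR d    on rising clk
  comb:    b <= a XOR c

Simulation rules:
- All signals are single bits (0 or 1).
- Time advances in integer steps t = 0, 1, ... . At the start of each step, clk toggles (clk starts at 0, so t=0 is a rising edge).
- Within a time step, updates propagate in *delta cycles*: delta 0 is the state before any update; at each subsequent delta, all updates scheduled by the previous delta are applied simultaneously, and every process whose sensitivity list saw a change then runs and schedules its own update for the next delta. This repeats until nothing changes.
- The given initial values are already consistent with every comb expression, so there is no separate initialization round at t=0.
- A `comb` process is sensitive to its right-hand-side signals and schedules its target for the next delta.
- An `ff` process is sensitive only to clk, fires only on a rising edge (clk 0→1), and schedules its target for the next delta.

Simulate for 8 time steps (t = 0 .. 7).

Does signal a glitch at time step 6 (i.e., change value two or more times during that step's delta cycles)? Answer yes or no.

no

[bits: a,c,clk,e,d,b]
t=0: Δ0=000110 Δ1=001110 Δ2=011110 Δ3=011011 Δ4=111011 Δ5=111010 | 5Δ
t=1: Δ0=111010 Δ1=110010 | 1Δ
t=2: Δ0=110010 Δ1=111010 Δ2=111000 Δ3=011100 Δ4=111101 Δ5=111100 | 5Δ
t=3: Δ0=111100 Δ1=110100 | 1Δ
t=4: Δ0=110100 Δ1=111100 Δ2=101110 Δ3=001111 Δ4=001110 | 4Δ
t=5: Δ0=001110 Δ1=000110 | 1Δ
t=6: Δ0=000110 Δ1=001110 Δ2=011110 Δ3=011011 Δ4=111011 Δ5=111010 | 5Δ
t=7: Δ0=111010 Δ1=110010 | 1Δ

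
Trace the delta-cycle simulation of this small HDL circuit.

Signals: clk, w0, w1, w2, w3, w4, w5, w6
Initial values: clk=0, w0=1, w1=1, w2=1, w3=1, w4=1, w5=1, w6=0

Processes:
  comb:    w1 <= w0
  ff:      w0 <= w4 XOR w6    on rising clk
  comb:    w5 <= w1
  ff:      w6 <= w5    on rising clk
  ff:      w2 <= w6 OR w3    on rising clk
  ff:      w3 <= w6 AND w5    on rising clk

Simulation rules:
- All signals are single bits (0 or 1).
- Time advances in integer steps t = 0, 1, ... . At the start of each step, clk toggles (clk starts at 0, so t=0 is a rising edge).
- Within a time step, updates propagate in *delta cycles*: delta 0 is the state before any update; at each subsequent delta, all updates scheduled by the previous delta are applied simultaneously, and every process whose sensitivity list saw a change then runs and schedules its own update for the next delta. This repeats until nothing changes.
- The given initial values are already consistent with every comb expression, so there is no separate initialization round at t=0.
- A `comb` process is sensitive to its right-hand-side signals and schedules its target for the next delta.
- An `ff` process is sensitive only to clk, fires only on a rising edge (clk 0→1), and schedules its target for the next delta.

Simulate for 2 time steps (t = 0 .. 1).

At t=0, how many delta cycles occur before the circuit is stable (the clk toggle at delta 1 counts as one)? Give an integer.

[bits: w2,w5,w0,w3,clk,w1,w4,w6]
t=0: Δ0=11110110 Δ1=11111110 Δ2=11101111 | 2Δ
t=1: Δ0=11101111 Δ1=11100111 | 1Δ

2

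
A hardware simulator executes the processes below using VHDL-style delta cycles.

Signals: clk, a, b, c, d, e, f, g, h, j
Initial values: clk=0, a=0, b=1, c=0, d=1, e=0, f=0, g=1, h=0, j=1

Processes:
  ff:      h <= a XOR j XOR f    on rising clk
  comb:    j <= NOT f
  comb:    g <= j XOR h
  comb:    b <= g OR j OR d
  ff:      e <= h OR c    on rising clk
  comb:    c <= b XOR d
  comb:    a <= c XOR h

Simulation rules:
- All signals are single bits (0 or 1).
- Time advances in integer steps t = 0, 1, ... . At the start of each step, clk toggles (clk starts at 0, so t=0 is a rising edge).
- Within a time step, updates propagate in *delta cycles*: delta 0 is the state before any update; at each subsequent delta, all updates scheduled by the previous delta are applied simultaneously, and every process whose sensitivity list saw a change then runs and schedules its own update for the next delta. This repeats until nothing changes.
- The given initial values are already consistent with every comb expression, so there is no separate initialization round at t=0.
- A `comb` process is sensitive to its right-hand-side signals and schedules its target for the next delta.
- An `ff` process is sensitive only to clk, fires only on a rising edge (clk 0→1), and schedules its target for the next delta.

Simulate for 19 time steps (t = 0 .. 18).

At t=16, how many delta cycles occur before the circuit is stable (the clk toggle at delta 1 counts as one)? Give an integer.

3

[bits: d,f,c,e,a,g,j,b,clk,h]
t=0: Δ0=1000011100 Δ1=1000011110 Δ2=1000011111 Δ3=1000101111 | 3Δ
t=1: Δ0=1000101111 Δ1=1000101101 | 1Δ
t=2: Δ0=1000101101 Δ1=1000101111 Δ2=1001101110 Δ3=1001011110 | 3Δ
t=3: Δ0=1001011110 Δ1=1001011100 | 1Δ
t=4: Δ0=1001011100 Δ1=1001011110 Δ2=1000011111 Δ3=1000101111 | 3Δ
t=5: Δ0=1000101111 Δ1=1000101101 | 1Δ
t=6: Δ0=1000101101 Δ1=1000101111 Δ2=1001101110 Δ3=1001011110 | 3Δ
t=7: Δ0=1001011110 Δ1=1001011100 | 1Δ
t=8: Δ0=1001011100 Δ1=1001011110 Δ2=1000011111 Δ3=1000101111 | 3Δ
t=9: Δ0=1000101111 Δ1=1000101101 | 1Δ
t=10: Δ0=1000101101 Δ1=1000101111 Δ2=1001101110 Δ3=1001011110 | 3Δ
t=11: Δ0=1001011110 Δ1=1001011100 | 1Δ
t=12: Δ0=1001011100 Δ1=1001011110 Δ2=1000011111 Δ3=1000101111 | 3Δ
t=13: Δ0=1000101111 Δ1=1000101101 | 1Δ
t=14: Δ0=1000101101 Δ1=1000101111 Δ2=1001101110 Δ3=1001011110 | 3Δ
t=15: Δ0=1001011110 Δ1=1001011100 | 1Δ
t=16: Δ0=1001011100 Δ1=1001011110 Δ2=1000011111 Δ3=1000101111 | 3Δ
t=17: Δ0=1000101111 Δ1=1000101101 | 1Δ
t=18: Δ0=1000101101 Δ1=1000101111 Δ2=1001101110 Δ3=1001011110 | 3Δ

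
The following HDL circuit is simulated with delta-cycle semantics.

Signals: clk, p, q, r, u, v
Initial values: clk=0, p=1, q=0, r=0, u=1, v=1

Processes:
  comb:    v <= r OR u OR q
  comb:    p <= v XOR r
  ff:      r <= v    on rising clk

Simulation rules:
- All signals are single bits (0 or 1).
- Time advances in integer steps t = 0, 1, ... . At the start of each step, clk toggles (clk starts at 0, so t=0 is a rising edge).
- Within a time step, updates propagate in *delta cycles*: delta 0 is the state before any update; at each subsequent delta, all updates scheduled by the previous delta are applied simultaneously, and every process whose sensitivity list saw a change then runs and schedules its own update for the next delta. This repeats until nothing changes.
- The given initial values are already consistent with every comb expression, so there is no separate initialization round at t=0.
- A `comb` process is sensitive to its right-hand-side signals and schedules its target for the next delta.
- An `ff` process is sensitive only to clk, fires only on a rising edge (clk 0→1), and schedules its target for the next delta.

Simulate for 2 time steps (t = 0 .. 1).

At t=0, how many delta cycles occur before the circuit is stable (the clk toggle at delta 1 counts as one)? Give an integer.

3

[bits: p,u,r,clk,v,q]
t=0: Δ0=110010 Δ1=110110 Δ2=111110 Δ3=011110 | 3Δ
t=1: Δ0=011110 Δ1=011010 | 1Δ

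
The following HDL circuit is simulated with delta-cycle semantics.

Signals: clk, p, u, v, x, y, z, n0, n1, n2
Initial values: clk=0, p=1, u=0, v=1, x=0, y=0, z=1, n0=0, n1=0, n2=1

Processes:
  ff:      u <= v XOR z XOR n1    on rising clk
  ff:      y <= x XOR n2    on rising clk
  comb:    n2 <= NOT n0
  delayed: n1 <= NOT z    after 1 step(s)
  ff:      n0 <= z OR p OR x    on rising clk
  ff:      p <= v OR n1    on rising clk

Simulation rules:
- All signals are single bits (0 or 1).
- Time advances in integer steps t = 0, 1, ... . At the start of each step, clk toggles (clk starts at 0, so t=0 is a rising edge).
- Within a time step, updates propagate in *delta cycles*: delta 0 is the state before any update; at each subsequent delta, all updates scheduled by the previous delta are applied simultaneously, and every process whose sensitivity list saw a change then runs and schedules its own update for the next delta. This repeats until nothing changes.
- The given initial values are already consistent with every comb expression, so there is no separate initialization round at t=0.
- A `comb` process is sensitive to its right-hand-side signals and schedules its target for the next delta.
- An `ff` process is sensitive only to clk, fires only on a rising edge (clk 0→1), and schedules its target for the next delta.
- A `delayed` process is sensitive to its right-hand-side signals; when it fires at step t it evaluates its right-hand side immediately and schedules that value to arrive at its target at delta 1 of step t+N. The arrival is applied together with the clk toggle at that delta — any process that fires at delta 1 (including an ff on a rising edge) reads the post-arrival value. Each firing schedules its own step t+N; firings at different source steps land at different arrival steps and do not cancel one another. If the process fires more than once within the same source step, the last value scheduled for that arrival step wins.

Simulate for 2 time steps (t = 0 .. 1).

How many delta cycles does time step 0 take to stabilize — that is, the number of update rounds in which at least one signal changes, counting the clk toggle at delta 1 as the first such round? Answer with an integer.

3

t0.Δ0 v=1 n0=0 x=0 n1=0 y=0 u=0 p=1 z=1 clk=0 n2=1
t0.Δ1 v=1 n0=0 x=0 n1=0 y=0 u=0 p=1 z=1 clk=1 n2=1
t0.Δ2 v=1 n0=1 x=0 n1=0 y=1 u=0 p=1 z=1 clk=1 n2=1
t0.Δ3 v=1 n0=1 x=0 n1=0 y=1 u=0 p=1 z=1 clk=1 n2=0
t1.Δ0 v=1 n0=1 x=0 n1=0 y=1 u=0 p=1 z=1 clk=1 n2=0
t1.Δ1 v=1 n0=1 x=0 n1=0 y=1 u=0 p=1 z=1 clk=0 n2=0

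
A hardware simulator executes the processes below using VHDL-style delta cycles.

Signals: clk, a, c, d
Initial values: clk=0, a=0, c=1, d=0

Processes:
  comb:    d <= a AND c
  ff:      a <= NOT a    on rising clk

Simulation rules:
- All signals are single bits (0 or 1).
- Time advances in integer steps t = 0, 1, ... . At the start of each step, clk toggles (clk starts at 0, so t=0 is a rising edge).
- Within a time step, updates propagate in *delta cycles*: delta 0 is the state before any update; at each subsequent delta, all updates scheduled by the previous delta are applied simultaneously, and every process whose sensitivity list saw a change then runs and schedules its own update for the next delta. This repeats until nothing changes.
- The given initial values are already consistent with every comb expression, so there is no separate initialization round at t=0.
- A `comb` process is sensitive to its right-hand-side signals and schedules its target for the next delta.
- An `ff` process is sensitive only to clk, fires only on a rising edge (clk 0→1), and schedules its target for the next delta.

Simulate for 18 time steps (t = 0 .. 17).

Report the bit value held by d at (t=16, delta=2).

t=0 Δ0: a=0 c=1 d=0 clk=0
  Δ1: clk:0→1
  Δ2: a:0→1
  Δ3: d:0→1
  (3Δ to stable)
t=1 Δ0: a=1 c=1 d=1 clk=1
  Δ1: clk:1→0
  (1Δ to stable)
t=2 Δ0: a=1 c=1 d=1 clk=0
  Δ1: clk:0→1
  Δ2: a:1→0
  Δ3: d:1→0
  (3Δ to stable)
t=3 Δ0: a=0 c=1 d=0 clk=1
  Δ1: clk:1→0
  (1Δ to stable)
t=4 Δ0: a=0 c=1 d=0 clk=0
  Δ1: clk:0→1
  Δ2: a:0→1
  Δ3: d:0→1
  (3Δ to stable)
t=5 Δ0: a=1 c=1 d=1 clk=1
  Δ1: clk:1→0
  (1Δ to stable)
t=6 Δ0: a=1 c=1 d=1 clk=0
  Δ1: clk:0→1
  Δ2: a:1→0
  Δ3: d:1→0
  (3Δ to stable)
t=7 Δ0: a=0 c=1 d=0 clk=1
  Δ1: clk:1→0
  (1Δ to stable)
t=8 Δ0: a=0 c=1 d=0 clk=0
  Δ1: clk:0→1
  Δ2: a:0→1
  Δ3: d:0→1
  (3Δ to stable)
t=9 Δ0: a=1 c=1 d=1 clk=1
  Δ1: clk:1→0
  (1Δ to stable)
t=10 Δ0: a=1 c=1 d=1 clk=0
  Δ1: clk:0→1
  Δ2: a:1→0
  Δ3: d:1→0
  (3Δ to stable)
t=11 Δ0: a=0 c=1 d=0 clk=1
  Δ1: clk:1→0
  (1Δ to stable)
t=12 Δ0: a=0 c=1 d=0 clk=0
  Δ1: clk:0→1
  Δ2: a:0→1
  Δ3: d:0→1
  (3Δ to stable)
t=13 Δ0: a=1 c=1 d=1 clk=1
  Δ1: clk:1→0
  (1Δ to stable)
t=14 Δ0: a=1 c=1 d=1 clk=0
  Δ1: clk:0→1
  Δ2: a:1→0
  Δ3: d:1→0
  (3Δ to stable)
t=15 Δ0: a=0 c=1 d=0 clk=1
  Δ1: clk:1→0
  (1Δ to stable)
t=16 Δ0: a=0 c=1 d=0 clk=0
  Δ1: clk:0→1
  Δ2: a:0→1
  Δ3: d:0→1
  (3Δ to stable)
t=17 Δ0: a=1 c=1 d=1 clk=1
  Δ1: clk:1→0
  (1Δ to stable)

0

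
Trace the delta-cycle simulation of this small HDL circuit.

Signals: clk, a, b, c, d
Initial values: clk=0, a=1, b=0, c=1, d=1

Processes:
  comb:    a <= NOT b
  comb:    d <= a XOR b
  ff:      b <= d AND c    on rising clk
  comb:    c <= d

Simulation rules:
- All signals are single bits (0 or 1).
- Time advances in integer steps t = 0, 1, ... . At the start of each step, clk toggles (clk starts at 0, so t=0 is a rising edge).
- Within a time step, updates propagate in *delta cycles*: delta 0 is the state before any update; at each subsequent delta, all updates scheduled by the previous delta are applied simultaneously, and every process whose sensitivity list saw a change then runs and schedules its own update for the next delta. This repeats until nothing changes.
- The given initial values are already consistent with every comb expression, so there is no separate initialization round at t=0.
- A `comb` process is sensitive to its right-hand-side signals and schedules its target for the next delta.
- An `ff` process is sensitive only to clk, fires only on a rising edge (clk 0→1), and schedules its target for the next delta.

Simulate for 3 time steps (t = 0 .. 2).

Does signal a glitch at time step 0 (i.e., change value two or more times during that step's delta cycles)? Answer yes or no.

t0.Δ0 c=1 b=0 d=1 clk=0 a=1
t0.Δ1 c=1 b=0 d=1 clk=1 a=1
t0.Δ2 c=1 b=1 d=1 clk=1 a=1
t0.Δ3 c=1 b=1 d=0 clk=1 a=0
t0.Δ4 c=0 b=1 d=1 clk=1 a=0
t0.Δ5 c=1 b=1 d=1 clk=1 a=0
t1.Δ0 c=1 b=1 d=1 clk=1 a=0
t1.Δ1 c=1 b=1 d=1 clk=0 a=0
t2.Δ0 c=1 b=1 d=1 clk=0 a=0
t2.Δ1 c=1 b=1 d=1 clk=1 a=0

no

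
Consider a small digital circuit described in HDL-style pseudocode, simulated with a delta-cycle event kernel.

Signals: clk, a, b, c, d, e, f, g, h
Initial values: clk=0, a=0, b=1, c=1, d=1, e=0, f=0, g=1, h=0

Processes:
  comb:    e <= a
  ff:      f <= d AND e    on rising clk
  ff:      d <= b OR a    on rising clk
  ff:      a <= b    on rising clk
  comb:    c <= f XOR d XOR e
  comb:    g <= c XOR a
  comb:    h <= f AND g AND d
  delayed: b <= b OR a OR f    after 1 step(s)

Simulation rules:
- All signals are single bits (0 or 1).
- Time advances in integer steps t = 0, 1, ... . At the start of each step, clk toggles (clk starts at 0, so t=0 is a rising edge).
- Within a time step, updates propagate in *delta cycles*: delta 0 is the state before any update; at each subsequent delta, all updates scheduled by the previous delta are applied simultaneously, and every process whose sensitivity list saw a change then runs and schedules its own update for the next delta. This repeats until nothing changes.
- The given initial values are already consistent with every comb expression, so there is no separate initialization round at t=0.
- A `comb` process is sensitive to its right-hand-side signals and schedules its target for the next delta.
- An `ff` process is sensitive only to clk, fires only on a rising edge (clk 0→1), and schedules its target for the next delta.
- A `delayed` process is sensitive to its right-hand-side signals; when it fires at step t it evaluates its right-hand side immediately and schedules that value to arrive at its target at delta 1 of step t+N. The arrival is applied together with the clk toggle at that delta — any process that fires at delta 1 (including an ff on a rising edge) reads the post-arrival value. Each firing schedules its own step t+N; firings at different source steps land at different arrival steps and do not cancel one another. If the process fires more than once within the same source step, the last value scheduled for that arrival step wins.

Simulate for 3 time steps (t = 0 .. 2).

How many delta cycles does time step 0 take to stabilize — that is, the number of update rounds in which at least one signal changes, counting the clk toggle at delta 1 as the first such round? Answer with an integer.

5

t=0 Δ0: a=0 d=1 b=1 g=1 e=0 h=0 f=0 clk=0 c=1
  Δ1: clk:0→1
  Δ2: a:0→1
  Δ3: g:1→0, e:0→1
  Δ4: c:1→0
  Δ5: g:0→1
  (5Δ to stable)
t=1 Δ0: a=1 d=1 b=1 g=1 e=1 h=0 f=0 clk=1 c=0
  Δ1: clk:1→0
  (1Δ to stable)
t=2 Δ0: a=1 d=1 b=1 g=1 e=1 h=0 f=0 clk=0 c=0
  Δ1: clk:0→1
  Δ2: f:0→1
  Δ3: h:0→1, c:0→1
  Δ4: g:1→0
  Δ5: h:1→0
  (5Δ to stable)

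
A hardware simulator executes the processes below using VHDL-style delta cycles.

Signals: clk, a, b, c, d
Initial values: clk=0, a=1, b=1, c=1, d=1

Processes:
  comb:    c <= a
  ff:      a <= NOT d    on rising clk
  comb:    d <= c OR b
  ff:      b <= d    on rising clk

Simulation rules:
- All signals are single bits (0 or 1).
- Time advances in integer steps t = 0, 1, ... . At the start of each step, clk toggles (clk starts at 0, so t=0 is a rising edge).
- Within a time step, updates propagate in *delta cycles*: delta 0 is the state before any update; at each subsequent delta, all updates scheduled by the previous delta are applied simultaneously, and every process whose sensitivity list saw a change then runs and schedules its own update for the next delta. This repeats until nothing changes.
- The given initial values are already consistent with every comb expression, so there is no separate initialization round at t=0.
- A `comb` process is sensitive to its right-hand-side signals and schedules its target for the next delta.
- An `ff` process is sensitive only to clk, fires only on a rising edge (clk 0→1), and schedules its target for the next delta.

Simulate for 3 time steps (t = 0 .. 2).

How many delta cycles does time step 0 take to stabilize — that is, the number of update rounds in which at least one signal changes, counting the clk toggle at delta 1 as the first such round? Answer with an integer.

3

t=0 Δ0: d=1 c=1 a=1 clk=0 b=1
  Δ1: clk:0→1
  Δ2: a:1→0
  Δ3: c:1→0
  (3Δ to stable)
t=1 Δ0: d=1 c=0 a=0 clk=1 b=1
  Δ1: clk:1→0
  (1Δ to stable)
t=2 Δ0: d=1 c=0 a=0 clk=0 b=1
  Δ1: clk:0→1
  (1Δ to stable)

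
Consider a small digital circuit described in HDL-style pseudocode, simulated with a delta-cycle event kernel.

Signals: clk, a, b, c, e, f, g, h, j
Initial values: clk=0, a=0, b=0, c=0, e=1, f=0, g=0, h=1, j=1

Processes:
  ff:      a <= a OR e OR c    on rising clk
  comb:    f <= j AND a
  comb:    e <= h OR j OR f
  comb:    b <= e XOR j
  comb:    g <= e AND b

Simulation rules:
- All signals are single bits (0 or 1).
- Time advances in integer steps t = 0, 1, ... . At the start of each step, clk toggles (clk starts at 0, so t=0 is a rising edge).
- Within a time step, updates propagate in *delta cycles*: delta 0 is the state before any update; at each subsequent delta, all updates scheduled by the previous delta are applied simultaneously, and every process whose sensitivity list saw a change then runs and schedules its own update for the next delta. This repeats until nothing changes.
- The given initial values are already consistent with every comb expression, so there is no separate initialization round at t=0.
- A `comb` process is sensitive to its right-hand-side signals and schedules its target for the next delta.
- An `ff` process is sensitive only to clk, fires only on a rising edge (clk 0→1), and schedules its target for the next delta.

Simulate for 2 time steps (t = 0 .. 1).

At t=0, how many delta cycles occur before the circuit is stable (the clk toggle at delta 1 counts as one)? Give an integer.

[bits: j,g,h,f,e,clk,a,c,b]
t=0: Δ0=101010000 Δ1=101011000 Δ2=101011100 Δ3=101111100 | 3Δ
t=1: Δ0=101111100 Δ1=101110100 | 1Δ

3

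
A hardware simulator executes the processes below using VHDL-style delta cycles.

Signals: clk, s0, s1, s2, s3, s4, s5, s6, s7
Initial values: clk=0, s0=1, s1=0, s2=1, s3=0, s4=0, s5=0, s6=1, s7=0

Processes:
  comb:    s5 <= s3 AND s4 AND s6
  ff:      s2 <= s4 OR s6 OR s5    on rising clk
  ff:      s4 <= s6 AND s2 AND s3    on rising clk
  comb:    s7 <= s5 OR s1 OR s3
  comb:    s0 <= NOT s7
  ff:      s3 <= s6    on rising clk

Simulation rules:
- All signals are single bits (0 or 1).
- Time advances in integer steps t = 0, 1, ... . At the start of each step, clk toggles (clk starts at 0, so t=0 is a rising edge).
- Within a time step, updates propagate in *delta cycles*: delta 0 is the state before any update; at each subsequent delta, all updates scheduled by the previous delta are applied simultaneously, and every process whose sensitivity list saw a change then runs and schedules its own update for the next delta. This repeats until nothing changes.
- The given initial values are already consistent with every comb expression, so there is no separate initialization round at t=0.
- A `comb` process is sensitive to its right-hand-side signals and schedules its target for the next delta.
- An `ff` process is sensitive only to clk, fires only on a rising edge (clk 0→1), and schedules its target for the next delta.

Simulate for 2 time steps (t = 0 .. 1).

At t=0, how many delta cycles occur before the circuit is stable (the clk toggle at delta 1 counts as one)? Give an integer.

4

[bits: s5,s4,s0,clk,s7,s2,s3,s6,s1]
t=0: Δ0=001001010 Δ1=001101010 Δ2=001101110 Δ3=001111110 Δ4=000111110 | 4Δ
t=1: Δ0=000111110 Δ1=000011110 | 1Δ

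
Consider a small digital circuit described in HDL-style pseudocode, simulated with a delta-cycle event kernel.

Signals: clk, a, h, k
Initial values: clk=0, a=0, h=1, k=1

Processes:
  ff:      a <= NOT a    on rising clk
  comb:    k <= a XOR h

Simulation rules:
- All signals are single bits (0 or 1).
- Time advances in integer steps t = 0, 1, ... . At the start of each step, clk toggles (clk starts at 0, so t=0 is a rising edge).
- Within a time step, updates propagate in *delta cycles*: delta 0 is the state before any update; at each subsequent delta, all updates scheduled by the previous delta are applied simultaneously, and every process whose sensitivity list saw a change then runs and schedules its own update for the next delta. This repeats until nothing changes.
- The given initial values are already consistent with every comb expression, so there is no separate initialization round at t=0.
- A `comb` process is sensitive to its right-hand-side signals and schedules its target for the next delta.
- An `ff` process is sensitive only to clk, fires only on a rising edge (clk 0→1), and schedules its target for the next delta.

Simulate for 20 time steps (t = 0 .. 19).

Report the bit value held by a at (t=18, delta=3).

0

t0.Δ0 clk=0 k=1 a=0 h=1
t0.Δ1 clk=1 k=1 a=0 h=1
t0.Δ2 clk=1 k=1 a=1 h=1
t0.Δ3 clk=1 k=0 a=1 h=1
t1.Δ0 clk=1 k=0 a=1 h=1
t1.Δ1 clk=0 k=0 a=1 h=1
t2.Δ0 clk=0 k=0 a=1 h=1
t2.Δ1 clk=1 k=0 a=1 h=1
t2.Δ2 clk=1 k=0 a=0 h=1
t2.Δ3 clk=1 k=1 a=0 h=1
t3.Δ0 clk=1 k=1 a=0 h=1
t3.Δ1 clk=0 k=1 a=0 h=1
t4.Δ0 clk=0 k=1 a=0 h=1
t4.Δ1 clk=1 k=1 a=0 h=1
t4.Δ2 clk=1 k=1 a=1 h=1
t4.Δ3 clk=1 k=0 a=1 h=1
t5.Δ0 clk=1 k=0 a=1 h=1
t5.Δ1 clk=0 k=0 a=1 h=1
t6.Δ0 clk=0 k=0 a=1 h=1
t6.Δ1 clk=1 k=0 a=1 h=1
t6.Δ2 clk=1 k=0 a=0 h=1
t6.Δ3 clk=1 k=1 a=0 h=1
t7.Δ0 clk=1 k=1 a=0 h=1
t7.Δ1 clk=0 k=1 a=0 h=1
t8.Δ0 clk=0 k=1 a=0 h=1
t8.Δ1 clk=1 k=1 a=0 h=1
t8.Δ2 clk=1 k=1 a=1 h=1
t8.Δ3 clk=1 k=0 a=1 h=1
t9.Δ0 clk=1 k=0 a=1 h=1
t9.Δ1 clk=0 k=0 a=1 h=1
t10.Δ0 clk=0 k=0 a=1 h=1
t10.Δ1 clk=1 k=0 a=1 h=1
t10.Δ2 clk=1 k=0 a=0 h=1
t10.Δ3 clk=1 k=1 a=0 h=1
t11.Δ0 clk=1 k=1 a=0 h=1
t11.Δ1 clk=0 k=1 a=0 h=1
t12.Δ0 clk=0 k=1 a=0 h=1
t12.Δ1 clk=1 k=1 a=0 h=1
t12.Δ2 clk=1 k=1 a=1 h=1
t12.Δ3 clk=1 k=0 a=1 h=1
t13.Δ0 clk=1 k=0 a=1 h=1
t13.Δ1 clk=0 k=0 a=1 h=1
t14.Δ0 clk=0 k=0 a=1 h=1
t14.Δ1 clk=1 k=0 a=1 h=1
t14.Δ2 clk=1 k=0 a=0 h=1
t14.Δ3 clk=1 k=1 a=0 h=1
t15.Δ0 clk=1 k=1 a=0 h=1
t15.Δ1 clk=0 k=1 a=0 h=1
t16.Δ0 clk=0 k=1 a=0 h=1
t16.Δ1 clk=1 k=1 a=0 h=1
t16.Δ2 clk=1 k=1 a=1 h=1
t16.Δ3 clk=1 k=0 a=1 h=1
t17.Δ0 clk=1 k=0 a=1 h=1
t17.Δ1 clk=0 k=0 a=1 h=1
t18.Δ0 clk=0 k=0 a=1 h=1
t18.Δ1 clk=1 k=0 a=1 h=1
t18.Δ2 clk=1 k=0 a=0 h=1
t18.Δ3 clk=1 k=1 a=0 h=1
t19.Δ0 clk=1 k=1 a=0 h=1
t19.Δ1 clk=0 k=1 a=0 h=1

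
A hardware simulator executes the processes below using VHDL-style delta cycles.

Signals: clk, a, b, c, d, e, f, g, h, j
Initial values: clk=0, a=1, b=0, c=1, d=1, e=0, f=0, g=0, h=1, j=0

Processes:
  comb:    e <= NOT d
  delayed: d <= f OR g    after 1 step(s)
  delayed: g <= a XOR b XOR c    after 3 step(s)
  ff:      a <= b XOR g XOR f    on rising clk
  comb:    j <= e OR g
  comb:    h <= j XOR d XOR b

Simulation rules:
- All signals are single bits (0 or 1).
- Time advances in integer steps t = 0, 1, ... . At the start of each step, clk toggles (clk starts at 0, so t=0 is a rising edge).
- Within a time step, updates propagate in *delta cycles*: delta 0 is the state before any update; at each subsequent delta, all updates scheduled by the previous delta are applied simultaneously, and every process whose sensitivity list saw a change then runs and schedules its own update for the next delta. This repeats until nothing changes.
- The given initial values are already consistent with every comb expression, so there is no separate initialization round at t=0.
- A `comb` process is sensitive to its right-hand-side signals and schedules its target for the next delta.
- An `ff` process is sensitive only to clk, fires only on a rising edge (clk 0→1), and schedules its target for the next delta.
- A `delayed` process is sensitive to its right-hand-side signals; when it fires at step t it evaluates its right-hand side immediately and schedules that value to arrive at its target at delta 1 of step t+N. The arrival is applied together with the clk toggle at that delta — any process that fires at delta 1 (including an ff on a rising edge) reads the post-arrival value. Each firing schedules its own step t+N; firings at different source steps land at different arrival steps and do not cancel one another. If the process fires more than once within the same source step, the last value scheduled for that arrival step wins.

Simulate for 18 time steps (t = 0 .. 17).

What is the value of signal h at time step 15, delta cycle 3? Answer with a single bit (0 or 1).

t=0 Δ0: c=1 f=0 a=1 h=1 j=0 g=0 b=0 e=0 clk=0 d=1
  Δ1: clk:0→1
  Δ2: a:1→0
  (2Δ to stable)
t=1 Δ0: c=1 f=0 a=0 h=1 j=0 g=0 b=0 e=0 clk=1 d=1
  Δ1: clk:1→0
  (1Δ to stable)
t=2 Δ0: c=1 f=0 a=0 h=1 j=0 g=0 b=0 e=0 clk=0 d=1
  Δ1: clk:0→1
  (1Δ to stable)
t=3 Δ0: c=1 f=0 a=0 h=1 j=0 g=0 b=0 e=0 clk=1 d=1
  Δ1: g:0→1, clk:1→0
  Δ2: j:0→1
  Δ3: h:1→0
  (3Δ to stable)
t=4 Δ0: c=1 f=0 a=0 h=0 j=1 g=1 b=0 e=0 clk=0 d=1
  Δ1: clk:0→1
  Δ2: a:0→1
  (2Δ to stable)
t=5 Δ0: c=1 f=0 a=1 h=0 j=1 g=1 b=0 e=0 clk=1 d=1
  Δ1: clk:1→0
  (1Δ to stable)
t=6 Δ0: c=1 f=0 a=1 h=0 j=1 g=1 b=0 e=0 clk=0 d=1
  Δ1: clk:0→1
  (1Δ to stable)
t=7 Δ0: c=1 f=0 a=1 h=0 j=1 g=1 b=0 e=0 clk=1 d=1
  Δ1: g:1→0, clk:1→0
  Δ2: j:1→0
  Δ3: h:0→1
  (3Δ to stable)
t=8 Δ0: c=1 f=0 a=1 h=1 j=0 g=0 b=0 e=0 clk=0 d=1
  Δ1: clk:0→1, d:1→0
  Δ2: a:1→0, h:1→0, e:0→1
  Δ3: j:0→1
  Δ4: h:0→1
  (4Δ to stable)
t=9 Δ0: c=1 f=0 a=0 h=1 j=1 g=0 b=0 e=1 clk=1 d=0
  Δ1: clk:1→0
  (1Δ to stable)
t=10 Δ0: c=1 f=0 a=0 h=1 j=1 g=0 b=0 e=1 clk=0 d=0
  Δ1: clk:0→1
  (1Δ to stable)
t=11 Δ0: c=1 f=0 a=0 h=1 j=1 g=0 b=0 e=1 clk=1 d=0
  Δ1: g:0→1, clk:1→0
  (1Δ to stable)
t=12 Δ0: c=1 f=0 a=0 h=1 j=1 g=1 b=0 e=1 clk=0 d=0
  Δ1: clk:0→1, d:0→1
  Δ2: a:0→1, h:1→0, e:1→0
  (2Δ to stable)
t=13 Δ0: c=1 f=0 a=1 h=0 j=1 g=1 b=0 e=0 clk=1 d=1
  Δ1: clk:1→0
  (1Δ to stable)
t=14 Δ0: c=1 f=0 a=1 h=0 j=1 g=1 b=0 e=0 clk=0 d=1
  Δ1: clk:0→1
  (1Δ to stable)
t=15 Δ0: c=1 f=0 a=1 h=0 j=1 g=1 b=0 e=0 clk=1 d=1
  Δ1: g:1→0, clk:1→0
  Δ2: j:1→0
  Δ3: h:0→1
  (3Δ to stable)
t=16 Δ0: c=1 f=0 a=1 h=1 j=0 g=0 b=0 e=0 clk=0 d=1
  Δ1: clk:0→1, d:1→0
  Δ2: a:1→0, h:1→0, e:0→1
  Δ3: j:0→1
  Δ4: h:0→1
  (4Δ to stable)
t=17 Δ0: c=1 f=0 a=0 h=1 j=1 g=0 b=0 e=1 clk=1 d=0
  Δ1: clk:1→0
  (1Δ to stable)

1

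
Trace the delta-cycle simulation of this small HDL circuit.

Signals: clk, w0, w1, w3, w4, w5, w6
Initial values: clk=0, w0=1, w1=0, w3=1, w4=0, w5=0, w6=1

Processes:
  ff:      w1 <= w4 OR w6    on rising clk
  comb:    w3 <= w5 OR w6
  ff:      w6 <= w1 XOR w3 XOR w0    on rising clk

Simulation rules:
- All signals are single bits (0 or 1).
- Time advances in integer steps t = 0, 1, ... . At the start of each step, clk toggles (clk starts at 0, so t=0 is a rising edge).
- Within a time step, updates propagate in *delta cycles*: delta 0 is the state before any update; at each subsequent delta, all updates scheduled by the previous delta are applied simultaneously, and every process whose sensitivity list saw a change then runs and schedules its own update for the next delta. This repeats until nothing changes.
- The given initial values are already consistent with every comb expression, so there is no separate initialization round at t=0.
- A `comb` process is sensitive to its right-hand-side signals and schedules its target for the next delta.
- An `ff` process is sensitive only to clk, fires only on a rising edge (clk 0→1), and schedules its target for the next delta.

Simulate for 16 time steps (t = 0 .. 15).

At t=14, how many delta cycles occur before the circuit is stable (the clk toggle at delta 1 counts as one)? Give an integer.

t=0 Δ0: w5=0 w3=1 w0=1 w6=1 w1=0 clk=0 w4=0
  Δ1: clk:0→1
  Δ2: w6:1→0, w1:0→1
  Δ3: w3:1→0
  (3Δ to stable)
t=1 Δ0: w5=0 w3=0 w0=1 w6=0 w1=1 clk=1 w4=0
  Δ1: clk:1→0
  (1Δ to stable)
t=2 Δ0: w5=0 w3=0 w0=1 w6=0 w1=1 clk=0 w4=0
  Δ1: clk:0→1
  Δ2: w1:1→0
  (2Δ to stable)
t=3 Δ0: w5=0 w3=0 w0=1 w6=0 w1=0 clk=1 w4=0
  Δ1: clk:1→0
  (1Δ to stable)
t=4 Δ0: w5=0 w3=0 w0=1 w6=0 w1=0 clk=0 w4=0
  Δ1: clk:0→1
  Δ2: w6:0→1
  Δ3: w3:0→1
  (3Δ to stable)
t=5 Δ0: w5=0 w3=1 w0=1 w6=1 w1=0 clk=1 w4=0
  Δ1: clk:1→0
  (1Δ to stable)
t=6 Δ0: w5=0 w3=1 w0=1 w6=1 w1=0 clk=0 w4=0
  Δ1: clk:0→1
  Δ2: w6:1→0, w1:0→1
  Δ3: w3:1→0
  (3Δ to stable)
t=7 Δ0: w5=0 w3=0 w0=1 w6=0 w1=1 clk=1 w4=0
  Δ1: clk:1→0
  (1Δ to stable)
t=8 Δ0: w5=0 w3=0 w0=1 w6=0 w1=1 clk=0 w4=0
  Δ1: clk:0→1
  Δ2: w1:1→0
  (2Δ to stable)
t=9 Δ0: w5=0 w3=0 w0=1 w6=0 w1=0 clk=1 w4=0
  Δ1: clk:1→0
  (1Δ to stable)
t=10 Δ0: w5=0 w3=0 w0=1 w6=0 w1=0 clk=0 w4=0
  Δ1: clk:0→1
  Δ2: w6:0→1
  Δ3: w3:0→1
  (3Δ to stable)
t=11 Δ0: w5=0 w3=1 w0=1 w6=1 w1=0 clk=1 w4=0
  Δ1: clk:1→0
  (1Δ to stable)
t=12 Δ0: w5=0 w3=1 w0=1 w6=1 w1=0 clk=0 w4=0
  Δ1: clk:0→1
  Δ2: w6:1→0, w1:0→1
  Δ3: w3:1→0
  (3Δ to stable)
t=13 Δ0: w5=0 w3=0 w0=1 w6=0 w1=1 clk=1 w4=0
  Δ1: clk:1→0
  (1Δ to stable)
t=14 Δ0: w5=0 w3=0 w0=1 w6=0 w1=1 clk=0 w4=0
  Δ1: clk:0→1
  Δ2: w1:1→0
  (2Δ to stable)
t=15 Δ0: w5=0 w3=0 w0=1 w6=0 w1=0 clk=1 w4=0
  Δ1: clk:1→0
  (1Δ to stable)

2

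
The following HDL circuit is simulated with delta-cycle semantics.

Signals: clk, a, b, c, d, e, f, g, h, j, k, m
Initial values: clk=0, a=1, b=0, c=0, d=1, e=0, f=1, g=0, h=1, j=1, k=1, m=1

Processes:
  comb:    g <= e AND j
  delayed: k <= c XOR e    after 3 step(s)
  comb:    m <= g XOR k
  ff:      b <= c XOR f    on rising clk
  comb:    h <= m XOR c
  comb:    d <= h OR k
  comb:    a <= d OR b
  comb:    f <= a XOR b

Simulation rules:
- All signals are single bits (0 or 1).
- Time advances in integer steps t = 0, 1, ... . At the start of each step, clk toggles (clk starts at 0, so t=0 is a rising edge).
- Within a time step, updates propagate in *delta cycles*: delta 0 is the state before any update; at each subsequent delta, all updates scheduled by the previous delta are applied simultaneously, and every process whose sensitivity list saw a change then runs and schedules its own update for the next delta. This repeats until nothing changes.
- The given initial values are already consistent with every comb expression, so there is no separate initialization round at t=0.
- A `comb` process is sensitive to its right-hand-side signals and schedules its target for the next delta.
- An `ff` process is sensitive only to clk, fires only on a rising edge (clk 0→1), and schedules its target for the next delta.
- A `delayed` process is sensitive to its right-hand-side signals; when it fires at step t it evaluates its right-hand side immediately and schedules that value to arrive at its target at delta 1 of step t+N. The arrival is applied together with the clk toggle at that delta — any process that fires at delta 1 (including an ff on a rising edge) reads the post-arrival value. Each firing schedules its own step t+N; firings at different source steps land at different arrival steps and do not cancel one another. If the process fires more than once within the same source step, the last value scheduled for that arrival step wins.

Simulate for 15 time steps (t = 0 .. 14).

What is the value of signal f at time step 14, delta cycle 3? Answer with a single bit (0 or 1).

t=0 Δ0: h=1 k=1 m=1 c=0 e=0 clk=0 d=1 g=0 j=1 b=0 f=1 a=1
  Δ1: clk:0→1
  Δ2: b:0→1
  Δ3: f:1→0
  (3Δ to stable)
t=1 Δ0: h=1 k=1 m=1 c=0 e=0 clk=1 d=1 g=0 j=1 b=1 f=0 a=1
  Δ1: clk:1→0
  (1Δ to stable)
t=2 Δ0: h=1 k=1 m=1 c=0 e=0 clk=0 d=1 g=0 j=1 b=1 f=0 a=1
  Δ1: clk:0→1
  Δ2: b:1→0
  Δ3: f:0→1
  (3Δ to stable)
t=3 Δ0: h=1 k=1 m=1 c=0 e=0 clk=1 d=1 g=0 j=1 b=0 f=1 a=1
  Δ1: clk:1→0
  (1Δ to stable)
t=4 Δ0: h=1 k=1 m=1 c=0 e=0 clk=0 d=1 g=0 j=1 b=0 f=1 a=1
  Δ1: clk:0→1
  Δ2: b:0→1
  Δ3: f:1→0
  (3Δ to stable)
t=5 Δ0: h=1 k=1 m=1 c=0 e=0 clk=1 d=1 g=0 j=1 b=1 f=0 a=1
  Δ1: clk:1→0
  (1Δ to stable)
t=6 Δ0: h=1 k=1 m=1 c=0 e=0 clk=0 d=1 g=0 j=1 b=1 f=0 a=1
  Δ1: clk:0→1
  Δ2: b:1→0
  Δ3: f:0→1
  (3Δ to stable)
t=7 Δ0: h=1 k=1 m=1 c=0 e=0 clk=1 d=1 g=0 j=1 b=0 f=1 a=1
  Δ1: clk:1→0
  (1Δ to stable)
t=8 Δ0: h=1 k=1 m=1 c=0 e=0 clk=0 d=1 g=0 j=1 b=0 f=1 a=1
  Δ1: clk:0→1
  Δ2: b:0→1
  Δ3: f:1→0
  (3Δ to stable)
t=9 Δ0: h=1 k=1 m=1 c=0 e=0 clk=1 d=1 g=0 j=1 b=1 f=0 a=1
  Δ1: clk:1→0
  (1Δ to stable)
t=10 Δ0: h=1 k=1 m=1 c=0 e=0 clk=0 d=1 g=0 j=1 b=1 f=0 a=1
  Δ1: clk:0→1
  Δ2: b:1→0
  Δ3: f:0→1
  (3Δ to stable)
t=11 Δ0: h=1 k=1 m=1 c=0 e=0 clk=1 d=1 g=0 j=1 b=0 f=1 a=1
  Δ1: clk:1→0
  (1Δ to stable)
t=12 Δ0: h=1 k=1 m=1 c=0 e=0 clk=0 d=1 g=0 j=1 b=0 f=1 a=1
  Δ1: clk:0→1
  Δ2: b:0→1
  Δ3: f:1→0
  (3Δ to stable)
t=13 Δ0: h=1 k=1 m=1 c=0 e=0 clk=1 d=1 g=0 j=1 b=1 f=0 a=1
  Δ1: clk:1→0
  (1Δ to stable)
t=14 Δ0: h=1 k=1 m=1 c=0 e=0 clk=0 d=1 g=0 j=1 b=1 f=0 a=1
  Δ1: clk:0→1
  Δ2: b:1→0
  Δ3: f:0→1
  (3Δ to stable)

1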